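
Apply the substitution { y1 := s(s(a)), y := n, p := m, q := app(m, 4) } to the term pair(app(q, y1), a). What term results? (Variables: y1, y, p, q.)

Replace each occurrence of y1 with s(s(a)).
Replace each occurrence of q with app(m, 4).
Result: pair(app(app(m, 4), s(s(a))), a).

pair(app(app(m, 4), s(s(a))), a)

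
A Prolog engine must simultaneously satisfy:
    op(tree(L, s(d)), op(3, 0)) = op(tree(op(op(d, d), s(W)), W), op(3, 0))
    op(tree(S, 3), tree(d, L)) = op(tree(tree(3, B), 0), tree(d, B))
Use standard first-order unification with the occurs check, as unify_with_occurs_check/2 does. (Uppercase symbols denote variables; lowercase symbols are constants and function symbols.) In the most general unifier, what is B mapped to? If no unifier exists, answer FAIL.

FAIL

Decompose op/2: tree(L, s(d)) = tree(op(op(d, d), s(W)), W),  op(3, 0) = op(3, 0).
Decompose tree/2: L = op(op(d, d), s(W)),  s(d) = W.
Bind L := op(op(d, d), s(W)); substituting into the one remaining equation that mentions L gives: op(tree(S, 3), tree(d, op(op(d, d), s(W)))) = op(tree(tree(3, B), 0), tree(d, B)).
Bind W := s(d); substituting into the one remaining equation that mentions W gives: op(tree(S, 3), tree(d, op(op(d, d), s(s(d))))) = op(tree(tree(3, B), 0), tree(d, B)). Substituting into the earlier binding gives L := op(op(d, d), s(s(d))).
Delete trivial equation op(3, 0) = op(3, 0).
Decompose op/2: tree(S, 3) = tree(tree(3, B), 0),  tree(d, op(op(d, d), s(s(d)))) = tree(d, B).
Decompose tree/2: S = tree(3, B),  3 = 0.
Bind S := tree(3, B); no other remaining equation mentions S.
Clash: constants 3 and 0 differ; no unifier exists.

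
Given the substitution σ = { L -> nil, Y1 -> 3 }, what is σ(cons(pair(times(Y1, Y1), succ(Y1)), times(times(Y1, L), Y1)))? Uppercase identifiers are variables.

cons(pair(times(3, 3), succ(3)), times(times(3, nil), 3))

Replace each occurrence of L with nil.
Replace each occurrence of Y1 with 3.
Result: cons(pair(times(3, 3), succ(3)), times(times(3, nil), 3)).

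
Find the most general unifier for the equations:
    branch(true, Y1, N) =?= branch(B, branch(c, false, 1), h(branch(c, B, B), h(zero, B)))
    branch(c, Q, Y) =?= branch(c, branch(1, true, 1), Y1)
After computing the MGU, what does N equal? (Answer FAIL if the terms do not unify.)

Decompose branch/3: true =?= B,  Y1 =?= branch(c, false, 1),  N =?= h(branch(c, B, B), h(zero, B)).
Bind B := true; substituting into the one remaining equation that mentions B gives: N =?= h(branch(c, true, true), h(zero, true)).
Bind Y1 := branch(c, false, 1); substituting into the one remaining equation that mentions Y1 gives: branch(c, Q, Y) =?= branch(c, branch(1, true, 1), branch(c, false, 1)).
Bind N := h(branch(c, true, true), h(zero, true)); no other remaining equation mentions N.
Decompose branch/3: c =?= c,  Q =?= branch(1, true, 1),  Y =?= branch(c, false, 1).
Delete trivial equation c =?= c.
Bind Q := branch(1, true, 1); no other remaining equation mentions Q.
Bind Y := branch(c, false, 1).
MGU = { B ↦ true, Y1 ↦ branch(c, false, 1), N ↦ h(branch(c, true, true), h(zero, true)), Q ↦ branch(1, true, 1), Y ↦ branch(c, false, 1) }, so N ↦ h(branch(c, true, true), h(zero, true)).

h(branch(c, true, true), h(zero, true))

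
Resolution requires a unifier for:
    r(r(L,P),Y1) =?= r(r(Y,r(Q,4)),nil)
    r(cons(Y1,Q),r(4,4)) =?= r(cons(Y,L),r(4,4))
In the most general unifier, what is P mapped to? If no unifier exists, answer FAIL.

r(nil,4)

Decompose r/2: r(L,P) =?= r(Y,r(Q,4)),  Y1 =?= nil.
Decompose r/2: L =?= Y,  P =?= r(Q,4).
Bind L := Y; substituting into the one remaining equation that mentions L gives: r(cons(Y1,Q),r(4,4)) =?= r(cons(Y,Y),r(4,4)).
Bind P := r(Q,4); no other remaining equation mentions P.
Bind Y1 := nil; substituting into the remaining equation gives: r(cons(nil,Q),r(4,4)) =?= r(cons(Y,Y),r(4,4)).
Decompose r/2: cons(nil,Q) =?= cons(Y,Y),  r(4,4) =?= r(4,4).
Decompose cons/2: nil =?= Y,  Q =?= Y.
Bind Y := nil; substituting into the one remaining equation that mentions Y gives: Q =?= nil. Substituting into the earlier binding gives L := nil.
Bind Q := nil; no other remaining equation mentions Q. Substituting into the earlier binding gives P := r(nil,4).
Delete trivial equation r(4,4) =?= r(4,4).
MGU = { L ↦ nil, P ↦ r(nil,4), Y1 ↦ nil, Y ↦ nil, Q ↦ nil }, so P ↦ r(nil,4).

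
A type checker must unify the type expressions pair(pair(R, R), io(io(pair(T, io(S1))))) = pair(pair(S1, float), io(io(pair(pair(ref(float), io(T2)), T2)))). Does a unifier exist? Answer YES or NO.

YES

Decompose pair/2: pair(R, R) = pair(S1, float),  io(io(pair(T, io(S1)))) = io(io(pair(pair(ref(float), io(T2)), T2))).
Decompose pair/2: R = S1,  R = float.
Bind R := S1; substituting into the one remaining equation that mentions R gives: S1 = float.
Bind S1 := float; substituting into the remaining equation gives: io(io(pair(T, io(float)))) = io(io(pair(pair(ref(float), io(T2)), T2))). Substituting into the earlier binding gives R := float.
Decompose io/1: io(pair(T, io(float))) = io(pair(pair(ref(float), io(T2)), T2)).
Decompose io/1: pair(T, io(float)) = pair(pair(ref(float), io(T2)), T2).
Decompose pair/2: T = pair(ref(float), io(T2)),  io(float) = T2.
Bind T := pair(ref(float), io(T2)); no other remaining equation mentions T.
Bind T2 := io(float). Substituting into the earlier binding gives T := pair(ref(float), io(io(float))).
No equations remain and no clash or occurs-check failure arose, so a unifier exists.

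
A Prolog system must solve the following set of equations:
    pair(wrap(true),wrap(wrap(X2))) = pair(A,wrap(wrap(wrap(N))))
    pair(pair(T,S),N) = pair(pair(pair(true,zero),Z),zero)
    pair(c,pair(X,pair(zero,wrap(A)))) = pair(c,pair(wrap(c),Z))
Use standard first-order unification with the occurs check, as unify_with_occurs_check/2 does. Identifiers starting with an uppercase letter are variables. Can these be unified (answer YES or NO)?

YES

Decompose pair/2: wrap(true) = A,  wrap(wrap(X2)) = wrap(wrap(wrap(N))).
Bind A := wrap(true); substituting into the one remaining equation that mentions A gives: pair(c,pair(X,pair(zero,wrap(wrap(true))))) = pair(c,pair(wrap(c),Z)).
Decompose wrap/1: wrap(X2) = wrap(wrap(N)).
Decompose wrap/1: X2 = wrap(N).
Bind X2 := wrap(N); no other remaining equation mentions X2.
Decompose pair/2: pair(T,S) = pair(pair(true,zero),Z),  N = zero.
Decompose pair/2: T = pair(true,zero),  S = Z.
Bind T := pair(true,zero); no other remaining equation mentions T.
Bind S := Z; no other remaining equation mentions S.
Bind N := zero; no other remaining equation mentions N. Substituting into the earlier binding gives X2 := wrap(zero).
Decompose pair/2: c = c,  pair(X,pair(zero,wrap(wrap(true)))) = pair(wrap(c),Z).
Delete trivial equation c = c.
Decompose pair/2: X = wrap(c),  pair(zero,wrap(wrap(true))) = Z.
Bind X := wrap(c); no other remaining equation mentions X.
Bind Z := pair(zero,wrap(wrap(true))). Substituting into the earlier binding gives S := pair(zero,wrap(wrap(true))).
No equations remain and no clash or occurs-check failure arose, so a unifier exists.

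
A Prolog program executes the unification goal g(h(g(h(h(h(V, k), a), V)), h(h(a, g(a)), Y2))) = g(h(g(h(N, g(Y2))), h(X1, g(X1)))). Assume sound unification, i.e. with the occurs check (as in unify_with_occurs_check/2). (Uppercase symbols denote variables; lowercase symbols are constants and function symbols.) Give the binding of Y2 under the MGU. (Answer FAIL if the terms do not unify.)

Decompose g/1: h(g(h(h(h(V, k), a), V)), h(h(a, g(a)), Y2)) = h(g(h(N, g(Y2))), h(X1, g(X1))).
Decompose h/2: g(h(h(h(V, k), a), V)) = g(h(N, g(Y2))),  h(h(a, g(a)), Y2) = h(X1, g(X1)).
Decompose g/1: h(h(h(V, k), a), V) = h(N, g(Y2)).
Decompose h/2: h(h(V, k), a) = N,  V = g(Y2).
Bind N := h(h(V, k), a); no other remaining equation mentions N.
Bind V := g(Y2); no other remaining equation mentions V. Substituting into the earlier binding gives N := h(h(g(Y2), k), a).
Decompose h/2: h(a, g(a)) = X1,  Y2 = g(X1).
Bind X1 := h(a, g(a)); substituting into the remaining equation gives: Y2 = g(h(a, g(a))).
Bind Y2 := g(h(a, g(a))). Substituting into the earlier bindings gives N := h(h(g(g(h(a, g(a)))), k), a), V := g(g(h(a, g(a)))).
MGU = { N = h(h(g(g(h(a, g(a)))), k), a), V = g(g(h(a, g(a)))), X1 = h(a, g(a)), Y2 = g(h(a, g(a))) }, so Y2 = g(h(a, g(a))).

g(h(a, g(a)))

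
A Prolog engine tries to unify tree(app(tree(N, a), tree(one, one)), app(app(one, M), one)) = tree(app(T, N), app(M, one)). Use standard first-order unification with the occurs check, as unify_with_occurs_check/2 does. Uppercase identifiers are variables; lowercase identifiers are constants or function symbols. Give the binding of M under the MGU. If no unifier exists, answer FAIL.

FAIL

Decompose tree/2: app(tree(N, a), tree(one, one)) = app(T, N),  app(app(one, M), one) = app(M, one).
Decompose app/2: tree(N, a) = T,  tree(one, one) = N.
Bind T := tree(N, a); no other remaining equation mentions T.
Bind N := tree(one, one); no other remaining equation mentions N. Substituting into the earlier binding gives T := tree(tree(one, one), a).
Decompose app/2: app(one, M) = M,  one = one.
Occurs check fails: M occurs in app(one, M); the equation M = app(one, M) has no finite solution.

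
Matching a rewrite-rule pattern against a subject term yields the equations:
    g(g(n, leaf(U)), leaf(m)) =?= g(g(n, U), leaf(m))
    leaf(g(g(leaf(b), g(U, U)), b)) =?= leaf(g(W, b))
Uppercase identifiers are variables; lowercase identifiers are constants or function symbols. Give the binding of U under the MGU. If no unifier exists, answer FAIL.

Decompose g/2: g(n, leaf(U)) =?= g(n, U),  leaf(m) =?= leaf(m).
Decompose g/2: n =?= n,  leaf(U) =?= U.
Delete trivial equation n =?= n.
Occurs check fails: U occurs in leaf(U); the equation U =?= leaf(U) has no finite solution.

FAIL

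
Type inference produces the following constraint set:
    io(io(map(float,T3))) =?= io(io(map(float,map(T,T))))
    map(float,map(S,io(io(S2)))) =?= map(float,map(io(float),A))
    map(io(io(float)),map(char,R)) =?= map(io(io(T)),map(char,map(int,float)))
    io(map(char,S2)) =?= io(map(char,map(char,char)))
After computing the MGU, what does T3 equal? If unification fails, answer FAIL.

Decompose io/1: io(map(float,T3)) =?= io(map(float,map(T,T))).
Decompose io/1: map(float,T3) =?= map(float,map(T,T)).
Decompose map/2: float =?= float,  T3 =?= map(T,T).
Delete trivial equation float =?= float.
Bind T3 := map(T,T); no other remaining equation mentions T3.
Decompose map/2: float =?= float,  map(S,io(io(S2))) =?= map(io(float),A).
Delete trivial equation float =?= float.
Decompose map/2: S =?= io(float),  io(io(S2)) =?= A.
Bind S := io(float); no other remaining equation mentions S.
Bind A := io(io(S2)); no other remaining equation mentions A.
Decompose map/2: io(io(float)) =?= io(io(T)),  map(char,R) =?= map(char,map(int,float)).
Decompose io/1: io(float) =?= io(T).
Decompose io/1: float =?= T.
Bind T := float; no other remaining equation mentions T. Substituting into the earlier binding gives T3 := map(float,float).
Decompose map/2: char =?= char,  R =?= map(int,float).
Delete trivial equation char =?= char.
Bind R := map(int,float); no other remaining equation mentions R.
Decompose io/1: map(char,S2) =?= map(char,map(char,char)).
Decompose map/2: char =?= char,  S2 =?= map(char,char).
Delete trivial equation char =?= char.
Bind S2 := map(char,char). Substituting into the earlier binding gives A := io(io(map(char,char))).
MGU = { T3 ↦ map(float,float), S ↦ io(float), A ↦ io(io(map(char,char))), T ↦ float, R ↦ map(int,float), S2 ↦ map(char,char) }, so T3 ↦ map(float,float).

map(float,float)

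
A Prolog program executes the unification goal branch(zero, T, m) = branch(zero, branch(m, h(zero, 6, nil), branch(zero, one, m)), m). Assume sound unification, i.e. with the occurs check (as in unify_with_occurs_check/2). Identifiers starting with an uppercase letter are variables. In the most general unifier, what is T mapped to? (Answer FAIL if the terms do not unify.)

branch(m, h(zero, 6, nil), branch(zero, one, m))

Decompose branch/3: zero = zero,  T = branch(m, h(zero, 6, nil), branch(zero, one, m)),  m = m.
Delete trivial equation zero = zero.
Bind T := branch(m, h(zero, 6, nil), branch(zero, one, m)); no other remaining equation mentions T.
Delete trivial equation m = m.
MGU = { T ↦ branch(m, h(zero, 6, nil), branch(zero, one, m)) }, so T ↦ branch(m, h(zero, 6, nil), branch(zero, one, m)).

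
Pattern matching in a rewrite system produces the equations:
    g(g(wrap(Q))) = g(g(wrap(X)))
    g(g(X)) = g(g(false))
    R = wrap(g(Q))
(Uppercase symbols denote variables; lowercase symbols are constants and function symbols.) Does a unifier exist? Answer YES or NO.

Decompose g/1: g(wrap(Q)) = g(wrap(X)).
Decompose g/1: wrap(Q) = wrap(X).
Decompose wrap/1: Q = X.
Bind Q := X; substituting into the one remaining equation that mentions Q gives: R = wrap(g(X)).
Decompose g/1: g(X) = g(false).
Decompose g/1: X = false.
Bind X := false; substituting into the remaining equation gives: R = wrap(g(false)). Substituting into the earlier binding gives Q := false.
Bind R := wrap(g(false)).
No equations remain and no clash or occurs-check failure arose, so a unifier exists.

YES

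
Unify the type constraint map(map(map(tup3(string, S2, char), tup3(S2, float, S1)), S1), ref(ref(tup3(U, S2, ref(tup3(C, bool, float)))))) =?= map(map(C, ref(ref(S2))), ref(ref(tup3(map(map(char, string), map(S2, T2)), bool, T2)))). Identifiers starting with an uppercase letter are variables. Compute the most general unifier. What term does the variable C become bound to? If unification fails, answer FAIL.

Decompose map/2: map(map(tup3(string, S2, char), tup3(S2, float, S1)), S1) =?= map(C, ref(ref(S2))),  ref(ref(tup3(U, S2, ref(tup3(C, bool, float))))) =?= ref(ref(tup3(map(map(char, string), map(S2, T2)), bool, T2))).
Decompose map/2: map(tup3(string, S2, char), tup3(S2, float, S1)) =?= C,  S1 =?= ref(ref(S2)).
Bind C := map(tup3(string, S2, char), tup3(S2, float, S1)); substituting into the one remaining equation that mentions C gives: ref(ref(tup3(U, S2, ref(tup3(map(tup3(string, S2, char), tup3(S2, float, S1)), bool, float))))) =?= ref(ref(tup3(map(map(char, string), map(S2, T2)), bool, T2))).
Bind S1 := ref(ref(S2)); substituting into the remaining equation gives: ref(ref(tup3(U, S2, ref(tup3(map(tup3(string, S2, char), tup3(S2, float, ref(ref(S2)))), bool, float))))) =?= ref(ref(tup3(map(map(char, string), map(S2, T2)), bool, T2))). Substituting into the earlier binding gives C := map(tup3(string, S2, char), tup3(S2, float, ref(ref(S2)))).
Decompose ref/1: ref(tup3(U, S2, ref(tup3(map(tup3(string, S2, char), tup3(S2, float, ref(ref(S2)))), bool, float)))) =?= ref(tup3(map(map(char, string), map(S2, T2)), bool, T2)).
Decompose ref/1: tup3(U, S2, ref(tup3(map(tup3(string, S2, char), tup3(S2, float, ref(ref(S2)))), bool, float))) =?= tup3(map(map(char, string), map(S2, T2)), bool, T2).
Decompose tup3/3: U =?= map(map(char, string), map(S2, T2)),  S2 =?= bool,  ref(tup3(map(tup3(string, S2, char), tup3(S2, float, ref(ref(S2)))), bool, float)) =?= T2.
Bind U := map(map(char, string), map(S2, T2)); no other remaining equation mentions U.
Bind S2 := bool; substituting into the remaining equation gives: ref(tup3(map(tup3(string, bool, char), tup3(bool, float, ref(ref(bool)))), bool, float)) =?= T2. Substituting into the earlier bindings gives C := map(tup3(string, bool, char), tup3(bool, float, ref(ref(bool)))), S1 := ref(ref(bool)), U := map(map(char, string), map(bool, T2)).
Bind T2 := ref(tup3(map(tup3(string, bool, char), tup3(bool, float, ref(ref(bool)))), bool, float)). Substituting into the earlier binding gives U := map(map(char, string), map(bool, ref(tup3(map(tup3(string, bool, char), tup3(bool, float, ref(ref(bool)))), bool, float)))).
MGU = { C ↦ map(tup3(string, bool, char), tup3(bool, float, ref(ref(bool)))), S1 ↦ ref(ref(bool)), U ↦ map(map(char, string), map(bool, ref(tup3(map(tup3(string, bool, char), tup3(bool, float, ref(ref(bool)))), bool, float)))), S2 ↦ bool, T2 ↦ ref(tup3(map(tup3(string, bool, char), tup3(bool, float, ref(ref(bool)))), bool, float)) }, so C ↦ map(tup3(string, bool, char), tup3(bool, float, ref(ref(bool)))).

map(tup3(string, bool, char), tup3(bool, float, ref(ref(bool))))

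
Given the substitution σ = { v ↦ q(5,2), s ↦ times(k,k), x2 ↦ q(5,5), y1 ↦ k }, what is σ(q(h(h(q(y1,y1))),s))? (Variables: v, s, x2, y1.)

q(h(h(q(k,k))),times(k,k))

Replace each occurrence of s with times(k,k).
Replace each occurrence of y1 with k.
Result: q(h(h(q(k,k))),times(k,k)).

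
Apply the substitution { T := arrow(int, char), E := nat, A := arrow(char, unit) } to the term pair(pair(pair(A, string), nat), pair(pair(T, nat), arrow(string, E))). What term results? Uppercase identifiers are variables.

pair(pair(pair(arrow(char, unit), string), nat), pair(pair(arrow(int, char), nat), arrow(string, nat)))

Replace each occurrence of T with arrow(int, char).
Replace each occurrence of E with nat.
Replace each occurrence of A with arrow(char, unit).
Result: pair(pair(pair(arrow(char, unit), string), nat), pair(pair(arrow(int, char), nat), arrow(string, nat))).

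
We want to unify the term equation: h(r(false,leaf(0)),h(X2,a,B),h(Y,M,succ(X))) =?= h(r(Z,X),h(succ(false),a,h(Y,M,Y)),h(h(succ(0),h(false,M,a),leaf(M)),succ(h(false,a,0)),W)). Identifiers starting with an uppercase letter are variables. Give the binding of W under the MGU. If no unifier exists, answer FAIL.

Decompose h/3: r(false,leaf(0)) =?= r(Z,X),  h(X2,a,B) =?= h(succ(false),a,h(Y,M,Y)),  h(Y,M,succ(X)) =?= h(h(succ(0),h(false,M,a),leaf(M)),succ(h(false,a,0)),W).
Decompose r/2: false =?= Z,  leaf(0) =?= X.
Bind Z := false; no other remaining equation mentions Z.
Bind X := leaf(0); substituting into the one remaining equation that mentions X gives: h(Y,M,succ(leaf(0))) =?= h(h(succ(0),h(false,M,a),leaf(M)),succ(h(false,a,0)),W).
Decompose h/3: X2 =?= succ(false),  a =?= a,  B =?= h(Y,M,Y).
Bind X2 := succ(false); no other remaining equation mentions X2.
Delete trivial equation a =?= a.
Bind B := h(Y,M,Y); no other remaining equation mentions B.
Decompose h/3: Y =?= h(succ(0),h(false,M,a),leaf(M)),  M =?= succ(h(false,a,0)),  succ(leaf(0)) =?= W.
Bind Y := h(succ(0),h(false,M,a),leaf(M)); no other remaining equation mentions Y. Substituting into the earlier binding gives B := h(h(succ(0),h(false,M,a),leaf(M)),M,h(succ(0),h(false,M,a),leaf(M))).
Bind M := succ(h(false,a,0)); no other remaining equation mentions M. Substituting into the earlier bindings gives B := h(h(succ(0),h(false,succ(h(false,a,0)),a),leaf(succ(h(false,a,0)))),succ(h(false,a,0)),h(succ(0),h(false,succ(h(false,a,0)),a),leaf(succ(h(false,a,0))))), Y := h(succ(0),h(false,succ(h(false,a,0)),a),leaf(succ(h(false,a,0)))).
Bind W := succ(leaf(0)).
MGU = { Z := false, X := leaf(0), X2 := succ(false), B := h(h(succ(0),h(false,succ(h(false,a,0)),a),leaf(succ(h(false,a,0)))),succ(h(false,a,0)),h(succ(0),h(false,succ(h(false,a,0)),a),leaf(succ(h(false,a,0))))), Y := h(succ(0),h(false,succ(h(false,a,0)),a),leaf(succ(h(false,a,0)))), M := succ(h(false,a,0)), W := succ(leaf(0)) }, so W := succ(leaf(0)).

succ(leaf(0))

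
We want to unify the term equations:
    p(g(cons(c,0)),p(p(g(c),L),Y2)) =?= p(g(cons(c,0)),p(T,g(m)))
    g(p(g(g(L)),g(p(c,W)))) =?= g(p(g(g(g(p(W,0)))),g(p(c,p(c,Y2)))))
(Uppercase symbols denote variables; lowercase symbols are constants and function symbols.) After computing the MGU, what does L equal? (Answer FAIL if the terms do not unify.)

Decompose p/2: g(cons(c,0)) =?= g(cons(c,0)),  p(p(g(c),L),Y2) =?= p(T,g(m)).
Delete trivial equation g(cons(c,0)) =?= g(cons(c,0)).
Decompose p/2: p(g(c),L) =?= T,  Y2 =?= g(m).
Bind T := p(g(c),L); no other remaining equation mentions T.
Bind Y2 := g(m); substituting into the remaining equation gives: g(p(g(g(L)),g(p(c,W)))) =?= g(p(g(g(g(p(W,0)))),g(p(c,p(c,g(m)))))).
Decompose g/1: p(g(g(L)),g(p(c,W))) =?= p(g(g(g(p(W,0)))),g(p(c,p(c,g(m))))).
Decompose p/2: g(g(L)) =?= g(g(g(p(W,0)))),  g(p(c,W)) =?= g(p(c,p(c,g(m)))).
Decompose g/1: g(L) =?= g(g(p(W,0))).
Decompose g/1: L =?= g(p(W,0)).
Bind L := g(p(W,0)); no other remaining equation mentions L. Substituting into the earlier binding gives T := p(g(c),g(p(W,0))).
Decompose g/1: p(c,W) =?= p(c,p(c,g(m))).
Decompose p/2: c =?= c,  W =?= p(c,g(m)).
Delete trivial equation c =?= c.
Bind W := p(c,g(m)). Substituting into the earlier bindings gives T := p(g(c),g(p(p(c,g(m)),0))), L := g(p(p(c,g(m)),0)).
MGU = { T ↦ p(g(c),g(p(p(c,g(m)),0))), Y2 ↦ g(m), L ↦ g(p(p(c,g(m)),0)), W ↦ p(c,g(m)) }, so L ↦ g(p(p(c,g(m)),0)).

g(p(p(c,g(m)),0))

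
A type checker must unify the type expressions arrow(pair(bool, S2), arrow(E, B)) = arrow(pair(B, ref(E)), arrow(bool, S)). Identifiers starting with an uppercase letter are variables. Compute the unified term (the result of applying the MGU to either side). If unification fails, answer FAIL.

Decompose arrow/2: pair(bool, S2) = pair(B, ref(E)),  arrow(E, B) = arrow(bool, S).
Decompose pair/2: bool = B,  S2 = ref(E).
Bind B := bool; substituting into the one remaining equation that mentions B gives: arrow(E, bool) = arrow(bool, S).
Bind S2 := ref(E); no other remaining equation mentions S2.
Decompose arrow/2: E = bool,  bool = S.
Bind E := bool; no other remaining equation mentions E. Substituting into the earlier binding gives S2 := ref(bool).
Bind S := bool.
Applying the MGU to either side gives arrow(pair(bool, ref(bool)), arrow(bool, bool)).

arrow(pair(bool, ref(bool)), arrow(bool, bool))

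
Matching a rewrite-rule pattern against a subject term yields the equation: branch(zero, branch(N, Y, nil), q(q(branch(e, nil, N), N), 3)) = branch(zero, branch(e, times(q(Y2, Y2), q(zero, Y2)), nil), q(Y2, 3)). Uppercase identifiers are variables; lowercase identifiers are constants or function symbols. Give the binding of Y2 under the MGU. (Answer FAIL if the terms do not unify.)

q(branch(e, nil, e), e)

Decompose branch/3: zero = zero,  branch(N, Y, nil) = branch(e, times(q(Y2, Y2), q(zero, Y2)), nil),  q(q(branch(e, nil, N), N), 3) = q(Y2, 3).
Delete trivial equation zero = zero.
Decompose branch/3: N = e,  Y = times(q(Y2, Y2), q(zero, Y2)),  nil = nil.
Bind N := e; substituting into the one remaining equation that mentions N gives: q(q(branch(e, nil, e), e), 3) = q(Y2, 3).
Bind Y := times(q(Y2, Y2), q(zero, Y2)); no other remaining equation mentions Y.
Delete trivial equation nil = nil.
Decompose q/2: q(branch(e, nil, e), e) = Y2,  3 = 3.
Bind Y2 := q(branch(e, nil, e), e); no other remaining equation mentions Y2. Substituting into the earlier binding gives Y := times(q(q(branch(e, nil, e), e), q(branch(e, nil, e), e)), q(zero, q(branch(e, nil, e), e))).
Delete trivial equation 3 = 3.
MGU = { N -> e, Y -> times(q(q(branch(e, nil, e), e), q(branch(e, nil, e), e)), q(zero, q(branch(e, nil, e), e))), Y2 -> q(branch(e, nil, e), e) }, so Y2 -> q(branch(e, nil, e), e).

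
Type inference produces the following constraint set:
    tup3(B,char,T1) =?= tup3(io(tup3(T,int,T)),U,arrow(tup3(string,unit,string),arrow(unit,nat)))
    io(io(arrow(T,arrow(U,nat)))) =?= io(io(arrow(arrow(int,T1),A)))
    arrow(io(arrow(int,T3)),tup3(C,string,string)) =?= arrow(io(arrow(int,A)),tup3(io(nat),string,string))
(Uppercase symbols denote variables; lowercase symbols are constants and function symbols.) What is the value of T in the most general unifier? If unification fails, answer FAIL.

Decompose tup3/3: B =?= io(tup3(T,int,T)),  char =?= U,  T1 =?= arrow(tup3(string,unit,string),arrow(unit,nat)).
Bind B := io(tup3(T,int,T)); no other remaining equation mentions B.
Bind U := char; substituting into the one remaining equation that mentions U gives: io(io(arrow(T,arrow(char,nat)))) =?= io(io(arrow(arrow(int,T1),A))).
Bind T1 := arrow(tup3(string,unit,string),arrow(unit,nat)); substituting into the one remaining equation that mentions T1 gives: io(io(arrow(T,arrow(char,nat)))) =?= io(io(arrow(arrow(int,arrow(tup3(string,unit,string),arrow(unit,nat))),A))).
Decompose io/1: io(arrow(T,arrow(char,nat))) =?= io(arrow(arrow(int,arrow(tup3(string,unit,string),arrow(unit,nat))),A)).
Decompose io/1: arrow(T,arrow(char,nat)) =?= arrow(arrow(int,arrow(tup3(string,unit,string),arrow(unit,nat))),A).
Decompose arrow/2: T =?= arrow(int,arrow(tup3(string,unit,string),arrow(unit,nat))),  arrow(char,nat) =?= A.
Bind T := arrow(int,arrow(tup3(string,unit,string),arrow(unit,nat))); no other remaining equation mentions T. Substituting into the earlier binding gives B := io(tup3(arrow(int,arrow(tup3(string,unit,string),arrow(unit,nat))),int,arrow(int,arrow(tup3(string,unit,string),arrow(unit,nat))))).
Bind A := arrow(char,nat); substituting into the remaining equation gives: arrow(io(arrow(int,T3)),tup3(C,string,string)) =?= arrow(io(arrow(int,arrow(char,nat))),tup3(io(nat),string,string)).
Decompose arrow/2: io(arrow(int,T3)) =?= io(arrow(int,arrow(char,nat))),  tup3(C,string,string) =?= tup3(io(nat),string,string).
Decompose io/1: arrow(int,T3) =?= arrow(int,arrow(char,nat)).
Decompose arrow/2: int =?= int,  T3 =?= arrow(char,nat).
Delete trivial equation int =?= int.
Bind T3 := arrow(char,nat); no other remaining equation mentions T3.
Decompose tup3/3: C =?= io(nat),  string =?= string,  string =?= string.
Bind C := io(nat); no other remaining equation mentions C.
Delete trivial equation string =?= string.
Delete trivial equation string =?= string.
MGU = { B := io(tup3(arrow(int,arrow(tup3(string,unit,string),arrow(unit,nat))),int,arrow(int,arrow(tup3(string,unit,string),arrow(unit,nat))))), U := char, T1 := arrow(tup3(string,unit,string),arrow(unit,nat)), T := arrow(int,arrow(tup3(string,unit,string),arrow(unit,nat))), A := arrow(char,nat), T3 := arrow(char,nat), C := io(nat) }, so T := arrow(int,arrow(tup3(string,unit,string),arrow(unit,nat))).

arrow(int,arrow(tup3(string,unit,string),arrow(unit,nat)))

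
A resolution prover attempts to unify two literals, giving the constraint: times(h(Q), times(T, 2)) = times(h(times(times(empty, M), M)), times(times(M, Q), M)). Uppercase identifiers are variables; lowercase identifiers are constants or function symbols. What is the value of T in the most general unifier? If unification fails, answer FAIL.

times(2, times(times(empty, 2), 2))

Decompose times/2: h(Q) = h(times(times(empty, M), M)),  times(T, 2) = times(times(M, Q), M).
Decompose h/1: Q = times(times(empty, M), M).
Bind Q := times(times(empty, M), M); substituting into the remaining equation gives: times(T, 2) = times(times(M, times(times(empty, M), M)), M).
Decompose times/2: T = times(M, times(times(empty, M), M)),  2 = M.
Bind T := times(M, times(times(empty, M), M)); no other remaining equation mentions T.
Bind M := 2. Substituting into the earlier bindings gives Q := times(times(empty, 2), 2), T := times(2, times(times(empty, 2), 2)).
MGU = { Q -> times(times(empty, 2), 2), T -> times(2, times(times(empty, 2), 2)), M -> 2 }, so T -> times(2, times(times(empty, 2), 2)).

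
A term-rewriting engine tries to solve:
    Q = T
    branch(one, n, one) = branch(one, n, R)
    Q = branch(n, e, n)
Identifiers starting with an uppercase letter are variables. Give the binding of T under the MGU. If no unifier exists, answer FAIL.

branch(n, e, n)

Bind Q := T; substituting into the one remaining equation that mentions Q gives: T = branch(n, e, n).
Decompose branch/3: one = one,  n = n,  one = R.
Delete trivial equation one = one.
Delete trivial equation n = n.
Bind R := one; no other remaining equation mentions R.
Bind T := branch(n, e, n). Substituting into the earlier binding gives Q := branch(n, e, n).
MGU = { Q ↦ branch(n, e, n), R ↦ one, T ↦ branch(n, e, n) }, so T ↦ branch(n, e, n).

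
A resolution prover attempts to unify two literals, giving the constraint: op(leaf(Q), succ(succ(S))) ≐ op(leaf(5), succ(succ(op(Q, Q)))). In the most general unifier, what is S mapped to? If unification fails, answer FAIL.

Decompose op/2: leaf(Q) ≐ leaf(5),  succ(succ(S)) ≐ succ(succ(op(Q, Q))).
Decompose leaf/1: Q ≐ 5.
Bind Q := 5; substituting into the remaining equation gives: succ(succ(S)) ≐ succ(succ(op(5, 5))).
Decompose succ/1: succ(S) ≐ succ(op(5, 5)).
Decompose succ/1: S ≐ op(5, 5).
Bind S := op(5, 5).
MGU = { Q ↦ 5, S ↦ op(5, 5) }, so S ↦ op(5, 5).

op(5, 5)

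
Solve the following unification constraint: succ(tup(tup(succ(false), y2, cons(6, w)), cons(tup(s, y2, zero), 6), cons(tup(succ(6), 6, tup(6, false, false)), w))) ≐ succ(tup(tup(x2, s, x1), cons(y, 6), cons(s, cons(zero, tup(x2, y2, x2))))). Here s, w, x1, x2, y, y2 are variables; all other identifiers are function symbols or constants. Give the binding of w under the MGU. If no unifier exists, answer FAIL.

Decompose succ/1: tup(tup(succ(false), y2, cons(6, w)), cons(tup(s, y2, zero), 6), cons(tup(succ(6), 6, tup(6, false, false)), w)) ≐ tup(tup(x2, s, x1), cons(y, 6), cons(s, cons(zero, tup(x2, y2, x2)))).
Decompose tup/3: tup(succ(false), y2, cons(6, w)) ≐ tup(x2, s, x1),  cons(tup(s, y2, zero), 6) ≐ cons(y, 6),  cons(tup(succ(6), 6, tup(6, false, false)), w) ≐ cons(s, cons(zero, tup(x2, y2, x2))).
Decompose tup/3: succ(false) ≐ x2,  y2 ≐ s,  cons(6, w) ≐ x1.
Bind x2 := succ(false); substituting into the one remaining equation that mentions x2 gives: cons(tup(succ(6), 6, tup(6, false, false)), w) ≐ cons(s, cons(zero, tup(succ(false), y2, succ(false)))).
Bind y2 := s; substituting into the 2 remaining equations that mention y2 gives: cons(tup(s, s, zero), 6) ≐ cons(y, 6),  cons(tup(succ(6), 6, tup(6, false, false)), w) ≐ cons(s, cons(zero, tup(succ(false), s, succ(false)))).
Bind x1 := cons(6, w); no other remaining equation mentions x1.
Decompose cons/2: tup(s, s, zero) ≐ y,  6 ≐ 6.
Bind y := tup(s, s, zero); no other remaining equation mentions y.
Delete trivial equation 6 ≐ 6.
Decompose cons/2: tup(succ(6), 6, tup(6, false, false)) ≐ s,  w ≐ cons(zero, tup(succ(false), s, succ(false))).
Bind s := tup(succ(6), 6, tup(6, false, false)); substituting into the remaining equation gives: w ≐ cons(zero, tup(succ(false), tup(succ(6), 6, tup(6, false, false)), succ(false))). Substituting into the earlier bindings gives y2 := tup(succ(6), 6, tup(6, false, false)), y := tup(tup(succ(6), 6, tup(6, false, false)), tup(succ(6), 6, tup(6, false, false)), zero).
Bind w := cons(zero, tup(succ(false), tup(succ(6), 6, tup(6, false, false)), succ(false))). Substituting into the earlier binding gives x1 := cons(6, cons(zero, tup(succ(false), tup(succ(6), 6, tup(6, false, false)), succ(false)))).
MGU = { x2 -> succ(false), y2 -> tup(succ(6), 6, tup(6, false, false)), x1 -> cons(6, cons(zero, tup(succ(false), tup(succ(6), 6, tup(6, false, false)), succ(false)))), y -> tup(tup(succ(6), 6, tup(6, false, false)), tup(succ(6), 6, tup(6, false, false)), zero), s -> tup(succ(6), 6, tup(6, false, false)), w -> cons(zero, tup(succ(false), tup(succ(6), 6, tup(6, false, false)), succ(false))) }, so w -> cons(zero, tup(succ(false), tup(succ(6), 6, tup(6, false, false)), succ(false))).

cons(zero, tup(succ(false), tup(succ(6), 6, tup(6, false, false)), succ(false)))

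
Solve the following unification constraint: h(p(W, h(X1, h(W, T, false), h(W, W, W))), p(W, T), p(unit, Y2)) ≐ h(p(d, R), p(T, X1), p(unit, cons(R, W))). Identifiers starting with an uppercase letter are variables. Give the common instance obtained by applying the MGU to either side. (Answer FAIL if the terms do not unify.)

h(p(d, h(d, h(d, d, false), h(d, d, d))), p(d, d), p(unit, cons(h(d, h(d, d, false), h(d, d, d)), d)))

Decompose h/3: p(W, h(X1, h(W, T, false), h(W, W, W))) ≐ p(d, R),  p(W, T) ≐ p(T, X1),  p(unit, Y2) ≐ p(unit, cons(R, W)).
Decompose p/2: W ≐ d,  h(X1, h(W, T, false), h(W, W, W)) ≐ R.
Bind W := d; substituting into the remaining equations gives: h(X1, h(d, T, false), h(d, d, d)) ≐ R,  p(d, T) ≐ p(T, X1),  p(unit, Y2) ≐ p(unit, cons(R, d)).
Bind R := h(X1, h(d, T, false), h(d, d, d)); substituting into the one remaining equation that mentions R gives: p(unit, Y2) ≐ p(unit, cons(h(X1, h(d, T, false), h(d, d, d)), d)).
Decompose p/2: d ≐ T,  T ≐ X1.
Bind T := d; substituting into the remaining equations gives: d ≐ X1,  p(unit, Y2) ≐ p(unit, cons(h(X1, h(d, d, false), h(d, d, d)), d)). Substituting into the earlier binding gives R := h(X1, h(d, d, false), h(d, d, d)).
Bind X1 := d; substituting into the remaining equation gives: p(unit, Y2) ≐ p(unit, cons(h(d, h(d, d, false), h(d, d, d)), d)). Substituting into the earlier binding gives R := h(d, h(d, d, false), h(d, d, d)).
Decompose p/2: unit ≐ unit,  Y2 ≐ cons(h(d, h(d, d, false), h(d, d, d)), d).
Delete trivial equation unit ≐ unit.
Bind Y2 := cons(h(d, h(d, d, false), h(d, d, d)), d).
Applying the MGU to either side gives h(p(d, h(d, h(d, d, false), h(d, d, d))), p(d, d), p(unit, cons(h(d, h(d, d, false), h(d, d, d)), d))).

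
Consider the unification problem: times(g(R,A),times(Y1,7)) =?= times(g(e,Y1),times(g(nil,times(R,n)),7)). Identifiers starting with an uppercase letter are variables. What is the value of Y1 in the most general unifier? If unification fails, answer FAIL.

g(nil,times(e,n))

Decompose times/2: g(R,A) =?= g(e,Y1),  times(Y1,7) =?= times(g(nil,times(R,n)),7).
Decompose g/2: R =?= e,  A =?= Y1.
Bind R := e; substituting into the one remaining equation that mentions R gives: times(Y1,7) =?= times(g(nil,times(e,n)),7).
Bind A := Y1; no other remaining equation mentions A.
Decompose times/2: Y1 =?= g(nil,times(e,n)),  7 =?= 7.
Bind Y1 := g(nil,times(e,n)); no other remaining equation mentions Y1. Substituting into the earlier binding gives A := g(nil,times(e,n)).
Delete trivial equation 7 =?= 7.
MGU = { R ↦ e, A ↦ g(nil,times(e,n)), Y1 ↦ g(nil,times(e,n)) }, so Y1 ↦ g(nil,times(e,n)).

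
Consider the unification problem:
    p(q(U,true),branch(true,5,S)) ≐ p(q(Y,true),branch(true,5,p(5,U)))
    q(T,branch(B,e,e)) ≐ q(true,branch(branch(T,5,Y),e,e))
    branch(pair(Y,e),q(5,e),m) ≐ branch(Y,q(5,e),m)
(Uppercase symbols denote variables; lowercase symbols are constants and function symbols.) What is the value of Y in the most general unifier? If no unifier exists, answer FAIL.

FAIL

Decompose p/2: q(U,true) ≐ q(Y,true),  branch(true,5,S) ≐ branch(true,5,p(5,U)).
Decompose q/2: U ≐ Y,  true ≐ true.
Bind U := Y; substituting into the one remaining equation that mentions U gives: branch(true,5,S) ≐ branch(true,5,p(5,Y)).
Delete trivial equation true ≐ true.
Decompose branch/3: true ≐ true,  5 ≐ 5,  S ≐ p(5,Y).
Delete trivial equation true ≐ true.
Delete trivial equation 5 ≐ 5.
Bind S := p(5,Y); no other remaining equation mentions S.
Decompose q/2: T ≐ true,  branch(B,e,e) ≐ branch(branch(T,5,Y),e,e).
Bind T := true; substituting into the one remaining equation that mentions T gives: branch(B,e,e) ≐ branch(branch(true,5,Y),e,e).
Decompose branch/3: B ≐ branch(true,5,Y),  e ≐ e,  e ≐ e.
Bind B := branch(true,5,Y); no other remaining equation mentions B.
Delete trivial equation e ≐ e.
Delete trivial equation e ≐ e.
Decompose branch/3: pair(Y,e) ≐ Y,  q(5,e) ≐ q(5,e),  m ≐ m.
Occurs check fails: Y occurs in pair(Y,e); the equation Y ≐ pair(Y,e) has no finite solution.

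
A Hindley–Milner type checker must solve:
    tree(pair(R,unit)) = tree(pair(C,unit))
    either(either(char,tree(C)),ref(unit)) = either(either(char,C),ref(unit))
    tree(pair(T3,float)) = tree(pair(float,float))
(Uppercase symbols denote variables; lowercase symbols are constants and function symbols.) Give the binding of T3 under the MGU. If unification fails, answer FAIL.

Decompose tree/1: pair(R,unit) = pair(C,unit).
Decompose pair/2: R = C,  unit = unit.
Bind R := C; no other remaining equation mentions R.
Delete trivial equation unit = unit.
Decompose either/2: either(char,tree(C)) = either(char,C),  ref(unit) = ref(unit).
Decompose either/2: char = char,  tree(C) = C.
Delete trivial equation char = char.
Occurs check fails: C occurs in tree(C); the equation C = tree(C) has no finite solution.

FAIL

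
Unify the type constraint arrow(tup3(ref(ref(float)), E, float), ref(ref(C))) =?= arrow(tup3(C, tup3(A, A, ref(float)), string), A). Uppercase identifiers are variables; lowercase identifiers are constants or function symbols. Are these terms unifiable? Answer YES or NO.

Decompose arrow/2: tup3(ref(ref(float)), E, float) =?= tup3(C, tup3(A, A, ref(float)), string),  ref(ref(C)) =?= A.
Decompose tup3/3: ref(ref(float)) =?= C,  E =?= tup3(A, A, ref(float)),  float =?= string.
Bind C := ref(ref(float)); substituting into the one remaining equation that mentions C gives: ref(ref(ref(ref(float)))) =?= A.
Bind E := tup3(A, A, ref(float)); no other remaining equation mentions E.
Clash: constants float and string differ; no unifier exists.

NO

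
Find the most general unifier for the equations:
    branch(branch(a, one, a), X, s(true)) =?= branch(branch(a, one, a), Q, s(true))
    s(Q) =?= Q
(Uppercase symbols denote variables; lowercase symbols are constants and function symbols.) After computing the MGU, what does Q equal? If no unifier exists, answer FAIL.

FAIL

Decompose branch/3: branch(a, one, a) =?= branch(a, one, a),  X =?= Q,  s(true) =?= s(true).
Delete trivial equation branch(a, one, a) =?= branch(a, one, a).
Bind X := Q; no other remaining equation mentions X.
Delete trivial equation s(true) =?= s(true).
Occurs check fails: Q occurs in s(Q); the equation Q =?= s(Q) has no finite solution.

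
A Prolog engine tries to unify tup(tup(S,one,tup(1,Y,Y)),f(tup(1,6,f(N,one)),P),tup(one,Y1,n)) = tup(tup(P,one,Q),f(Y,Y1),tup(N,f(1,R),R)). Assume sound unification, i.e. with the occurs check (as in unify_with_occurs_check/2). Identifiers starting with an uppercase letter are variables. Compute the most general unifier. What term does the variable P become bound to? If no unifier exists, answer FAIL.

f(1,n)

Decompose tup/3: tup(S,one,tup(1,Y,Y)) = tup(P,one,Q),  f(tup(1,6,f(N,one)),P) = f(Y,Y1),  tup(one,Y1,n) = tup(N,f(1,R),R).
Decompose tup/3: S = P,  one = one,  tup(1,Y,Y) = Q.
Bind S := P; no other remaining equation mentions S.
Delete trivial equation one = one.
Bind Q := tup(1,Y,Y); no other remaining equation mentions Q.
Decompose f/2: tup(1,6,f(N,one)) = Y,  P = Y1.
Bind Y := tup(1,6,f(N,one)); no other remaining equation mentions Y. Substituting into the earlier binding gives Q := tup(1,tup(1,6,f(N,one)),tup(1,6,f(N,one))).
Bind P := Y1; no other remaining equation mentions P. Substituting into the earlier binding gives S := Y1.
Decompose tup/3: one = N,  Y1 = f(1,R),  n = R.
Bind N := one; no other remaining equation mentions N. Substituting into the earlier bindings gives Q := tup(1,tup(1,6,f(one,one)),tup(1,6,f(one,one))), Y := tup(1,6,f(one,one)).
Bind Y1 := f(1,R); no other remaining equation mentions Y1. Substituting into the earlier bindings gives S := f(1,R), P := f(1,R).
Bind R := n. Substituting into the earlier bindings gives S := f(1,n), P := f(1,n), Y1 := f(1,n).
MGU = { S ↦ f(1,n), Q ↦ tup(1,tup(1,6,f(one,one)),tup(1,6,f(one,one))), Y ↦ tup(1,6,f(one,one)), P ↦ f(1,n), N ↦ one, Y1 ↦ f(1,n), R ↦ n }, so P ↦ f(1,n).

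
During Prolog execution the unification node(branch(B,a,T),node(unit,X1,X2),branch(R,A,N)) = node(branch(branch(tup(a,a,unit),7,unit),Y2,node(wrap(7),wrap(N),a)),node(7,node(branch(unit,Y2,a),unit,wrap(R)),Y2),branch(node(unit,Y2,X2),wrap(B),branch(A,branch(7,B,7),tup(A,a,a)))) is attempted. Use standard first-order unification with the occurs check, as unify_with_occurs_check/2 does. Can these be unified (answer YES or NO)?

NO

Decompose node/3: branch(B,a,T) = branch(branch(tup(a,a,unit),7,unit),Y2,node(wrap(7),wrap(N),a)),  node(unit,X1,X2) = node(7,node(branch(unit,Y2,a),unit,wrap(R)),Y2),  branch(R,A,N) = branch(node(unit,Y2,X2),wrap(B),branch(A,branch(7,B,7),tup(A,a,a))).
Decompose branch/3: B = branch(tup(a,a,unit),7,unit),  a = Y2,  T = node(wrap(7),wrap(N),a).
Bind B := branch(tup(a,a,unit),7,unit); substituting into the one remaining equation that mentions B gives: branch(R,A,N) = branch(node(unit,Y2,X2),wrap(branch(tup(a,a,unit),7,unit)),branch(A,branch(7,branch(tup(a,a,unit),7,unit),7),tup(A,a,a))).
Bind Y2 := a; substituting into the 2 remaining equations that mention Y2 gives: node(unit,X1,X2) = node(7,node(branch(unit,a,a),unit,wrap(R)),a),  branch(R,A,N) = branch(node(unit,a,X2),wrap(branch(tup(a,a,unit),7,unit)),branch(A,branch(7,branch(tup(a,a,unit),7,unit),7),tup(A,a,a))).
Bind T := node(wrap(7),wrap(N),a); no other remaining equation mentions T.
Decompose node/3: unit = 7,  X1 = node(branch(unit,a,a),unit,wrap(R)),  X2 = a.
Clash: constants unit and 7 differ; no unifier exists.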